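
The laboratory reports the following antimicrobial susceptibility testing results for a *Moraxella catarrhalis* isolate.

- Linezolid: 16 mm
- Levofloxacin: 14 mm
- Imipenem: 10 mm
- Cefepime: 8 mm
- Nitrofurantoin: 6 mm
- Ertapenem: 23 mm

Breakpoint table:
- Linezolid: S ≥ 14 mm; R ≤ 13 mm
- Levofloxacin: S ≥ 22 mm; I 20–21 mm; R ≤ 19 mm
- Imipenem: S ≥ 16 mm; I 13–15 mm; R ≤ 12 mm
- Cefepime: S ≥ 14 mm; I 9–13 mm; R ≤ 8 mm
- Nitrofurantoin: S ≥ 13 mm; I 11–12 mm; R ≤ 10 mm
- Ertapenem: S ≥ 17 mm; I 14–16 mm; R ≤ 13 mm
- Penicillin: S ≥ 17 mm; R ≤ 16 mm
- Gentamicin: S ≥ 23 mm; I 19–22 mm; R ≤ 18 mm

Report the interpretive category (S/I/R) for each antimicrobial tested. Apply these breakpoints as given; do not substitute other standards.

Linezolid 16 mm: ≥ 14 mm ⇒ susceptible
Levofloxacin: 14 mm is ≤ 19 mm ⇒ R
Imipenem: 10 mm is ≤ 12 mm → resistant
Cefepime 8 mm: ≤ 8 mm — R
Nitrofurantoin 6 mm: ≤ 10 mm ⇒ resistant
Ertapenem: 23 mm is ≥ 17 mm ⇒ S

S, R, R, R, R, S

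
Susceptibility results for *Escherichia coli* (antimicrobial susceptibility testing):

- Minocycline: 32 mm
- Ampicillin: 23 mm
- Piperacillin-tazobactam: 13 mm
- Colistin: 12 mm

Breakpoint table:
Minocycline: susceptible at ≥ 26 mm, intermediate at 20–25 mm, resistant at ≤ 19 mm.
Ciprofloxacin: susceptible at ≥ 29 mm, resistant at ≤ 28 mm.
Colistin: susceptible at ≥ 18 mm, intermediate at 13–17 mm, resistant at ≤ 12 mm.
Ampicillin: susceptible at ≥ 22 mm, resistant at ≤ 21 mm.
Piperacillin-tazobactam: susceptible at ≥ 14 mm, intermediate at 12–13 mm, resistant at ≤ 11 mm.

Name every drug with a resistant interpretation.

colistin

Minocycline 32 mm: ≥ 26 mm → S
Ampicillin (23 mm) ≥ 22 mm → S
Piperacillin-tazobactam (13 mm) in 12–13 mm ⇒ Intermediate
Colistin: 12 mm is ≤ 12 mm → resistant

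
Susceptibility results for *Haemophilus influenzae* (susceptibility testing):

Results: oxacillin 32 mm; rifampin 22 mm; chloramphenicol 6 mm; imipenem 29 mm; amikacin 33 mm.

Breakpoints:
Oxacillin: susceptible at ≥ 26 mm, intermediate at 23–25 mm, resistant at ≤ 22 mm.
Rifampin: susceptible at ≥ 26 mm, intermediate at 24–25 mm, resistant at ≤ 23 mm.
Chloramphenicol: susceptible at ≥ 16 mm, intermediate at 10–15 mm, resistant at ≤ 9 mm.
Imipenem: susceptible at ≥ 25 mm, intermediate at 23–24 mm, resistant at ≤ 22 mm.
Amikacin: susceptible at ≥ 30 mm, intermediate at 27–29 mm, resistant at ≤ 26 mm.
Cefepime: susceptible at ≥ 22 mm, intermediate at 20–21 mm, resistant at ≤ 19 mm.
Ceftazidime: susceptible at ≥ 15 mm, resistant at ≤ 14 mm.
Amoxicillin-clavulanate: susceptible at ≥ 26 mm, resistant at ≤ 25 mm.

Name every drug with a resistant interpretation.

rifampin, chloramphenicol

Oxacillin 32 mm: ≥ 26 mm → Susceptible
Rifampin: 22 mm is ≤ 23 mm — R
Chloramphenicol: 6 mm is ≤ 9 mm ⇒ R
Imipenem (29 mm) ≥ 25 mm ⇒ susceptible
Amikacin (33 mm) ≥ 30 mm — S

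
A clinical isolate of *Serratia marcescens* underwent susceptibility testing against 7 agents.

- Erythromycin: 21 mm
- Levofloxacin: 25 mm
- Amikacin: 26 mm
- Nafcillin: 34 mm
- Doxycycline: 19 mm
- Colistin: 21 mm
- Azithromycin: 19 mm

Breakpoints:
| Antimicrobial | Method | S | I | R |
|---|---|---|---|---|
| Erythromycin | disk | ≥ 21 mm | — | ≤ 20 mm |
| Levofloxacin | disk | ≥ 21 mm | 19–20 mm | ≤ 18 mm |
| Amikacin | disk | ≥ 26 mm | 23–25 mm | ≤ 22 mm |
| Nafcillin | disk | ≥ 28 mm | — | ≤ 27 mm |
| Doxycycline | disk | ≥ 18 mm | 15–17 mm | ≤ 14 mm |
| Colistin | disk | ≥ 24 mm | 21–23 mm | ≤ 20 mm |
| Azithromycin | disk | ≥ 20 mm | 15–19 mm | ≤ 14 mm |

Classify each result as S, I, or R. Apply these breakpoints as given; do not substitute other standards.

Erythromycin: 21 mm is ≥ 21 mm ⇒ S
Levofloxacin (25 mm) ≥ 21 mm ⇒ S
Amikacin: 26 mm is ≥ 26 mm → susceptible
Nafcillin 34 mm: ≥ 28 mm — susceptible
Doxycycline: 19 mm is ≥ 18 mm → S
Colistin 21 mm: in 21–23 mm ⇒ intermediate
Azithromycin (19 mm) in 15–19 mm ⇒ intermediate

S, S, S, S, S, I, I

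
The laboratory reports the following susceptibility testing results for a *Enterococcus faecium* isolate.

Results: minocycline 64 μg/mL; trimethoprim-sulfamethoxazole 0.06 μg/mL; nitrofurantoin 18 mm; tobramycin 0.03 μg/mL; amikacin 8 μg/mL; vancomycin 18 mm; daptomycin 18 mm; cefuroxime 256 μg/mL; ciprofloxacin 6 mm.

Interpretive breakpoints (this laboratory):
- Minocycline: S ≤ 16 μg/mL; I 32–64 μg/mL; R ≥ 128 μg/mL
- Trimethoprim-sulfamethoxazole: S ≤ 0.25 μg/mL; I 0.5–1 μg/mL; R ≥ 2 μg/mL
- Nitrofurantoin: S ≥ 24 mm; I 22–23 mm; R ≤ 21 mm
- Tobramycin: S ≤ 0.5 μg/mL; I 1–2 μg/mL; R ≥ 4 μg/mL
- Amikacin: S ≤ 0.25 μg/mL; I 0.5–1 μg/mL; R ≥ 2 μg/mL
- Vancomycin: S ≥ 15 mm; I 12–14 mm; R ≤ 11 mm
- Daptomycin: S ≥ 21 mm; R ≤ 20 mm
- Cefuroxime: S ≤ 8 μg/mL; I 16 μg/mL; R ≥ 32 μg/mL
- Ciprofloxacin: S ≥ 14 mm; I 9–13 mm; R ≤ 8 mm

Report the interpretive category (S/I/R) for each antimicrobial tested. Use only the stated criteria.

Minocycline: 64 μg/mL is in 32–64 μg/mL → I
Trimethoprim-sulfamethoxazole (0.06 μg/mL) ≤ 0.25 μg/mL → susceptible
Nitrofurantoin (18 mm) ≤ 21 mm → R
Tobramycin: 0.03 μg/mL is ≤ 0.5 μg/mL ⇒ Susceptible
Amikacin 8 μg/mL: ≥ 2 μg/mL ⇒ R
Vancomycin (18 mm) ≥ 15 mm → S
Daptomycin (18 mm) ≤ 20 mm → Resistant
Cefuroxime 256 μg/mL: ≥ 32 μg/mL — R
Ciprofloxacin: 6 mm is ≤ 8 mm ⇒ R

I, S, R, S, R, S, R, R, R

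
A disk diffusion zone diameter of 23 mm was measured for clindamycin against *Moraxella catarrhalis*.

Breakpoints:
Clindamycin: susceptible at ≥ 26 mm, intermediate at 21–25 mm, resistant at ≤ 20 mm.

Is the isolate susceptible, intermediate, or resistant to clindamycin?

Clindamycin 23 mm: in 21–25 mm ⇒ I

Intermediate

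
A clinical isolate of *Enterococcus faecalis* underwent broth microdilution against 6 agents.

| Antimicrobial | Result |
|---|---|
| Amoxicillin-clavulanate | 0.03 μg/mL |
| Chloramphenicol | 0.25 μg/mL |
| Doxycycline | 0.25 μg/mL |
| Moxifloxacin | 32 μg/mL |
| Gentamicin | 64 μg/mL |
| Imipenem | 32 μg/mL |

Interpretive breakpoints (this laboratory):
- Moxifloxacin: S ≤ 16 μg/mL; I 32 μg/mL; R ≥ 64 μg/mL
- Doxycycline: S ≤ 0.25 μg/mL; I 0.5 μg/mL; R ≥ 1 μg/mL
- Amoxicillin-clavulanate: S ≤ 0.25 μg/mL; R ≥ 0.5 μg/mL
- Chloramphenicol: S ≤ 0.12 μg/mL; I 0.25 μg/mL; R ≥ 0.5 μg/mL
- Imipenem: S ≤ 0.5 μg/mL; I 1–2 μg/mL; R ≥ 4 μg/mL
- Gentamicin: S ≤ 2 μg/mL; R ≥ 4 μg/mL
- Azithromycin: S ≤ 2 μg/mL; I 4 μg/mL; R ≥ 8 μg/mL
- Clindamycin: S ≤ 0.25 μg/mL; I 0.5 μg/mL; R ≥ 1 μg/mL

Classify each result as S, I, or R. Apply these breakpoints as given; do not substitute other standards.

Amoxicillin-clavulanate 0.03 μg/mL: ≤ 0.25 μg/mL → S
Chloramphenicol (0.25 μg/mL) = 0.25 μg/mL — I
Doxycycline (0.25 μg/mL) ≤ 0.25 μg/mL → S
Moxifloxacin 32 μg/mL: = 32 μg/mL → I
Gentamicin 64 μg/mL: ≥ 4 μg/mL → resistant
Imipenem (32 μg/mL) ≥ 4 μg/mL — R

S, I, S, I, R, R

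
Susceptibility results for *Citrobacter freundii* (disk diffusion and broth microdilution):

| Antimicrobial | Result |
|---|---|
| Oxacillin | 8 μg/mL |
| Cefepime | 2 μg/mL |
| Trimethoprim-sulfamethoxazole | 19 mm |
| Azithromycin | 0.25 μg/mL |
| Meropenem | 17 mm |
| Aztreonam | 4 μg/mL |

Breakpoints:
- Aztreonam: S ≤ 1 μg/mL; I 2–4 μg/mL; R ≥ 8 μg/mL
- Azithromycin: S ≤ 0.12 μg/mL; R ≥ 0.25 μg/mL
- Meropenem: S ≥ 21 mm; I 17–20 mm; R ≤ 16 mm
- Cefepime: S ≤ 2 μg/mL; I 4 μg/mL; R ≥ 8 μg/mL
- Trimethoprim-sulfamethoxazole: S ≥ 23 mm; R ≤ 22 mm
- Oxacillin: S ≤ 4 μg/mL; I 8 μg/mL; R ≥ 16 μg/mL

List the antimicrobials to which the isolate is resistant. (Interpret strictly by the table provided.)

trimethoprim-sulfamethoxazole, azithromycin

Oxacillin: 8 μg/mL is = 8 μg/mL — intermediate
Cefepime (2 μg/mL) ≤ 2 μg/mL → S
Trimethoprim-sulfamethoxazole (19 mm) ≤ 22 mm → R
Azithromycin (0.25 μg/mL) ≥ 0.25 μg/mL — resistant
Meropenem 17 mm: in 17–20 mm — I
Aztreonam (4 μg/mL) in 2–4 μg/mL ⇒ intermediate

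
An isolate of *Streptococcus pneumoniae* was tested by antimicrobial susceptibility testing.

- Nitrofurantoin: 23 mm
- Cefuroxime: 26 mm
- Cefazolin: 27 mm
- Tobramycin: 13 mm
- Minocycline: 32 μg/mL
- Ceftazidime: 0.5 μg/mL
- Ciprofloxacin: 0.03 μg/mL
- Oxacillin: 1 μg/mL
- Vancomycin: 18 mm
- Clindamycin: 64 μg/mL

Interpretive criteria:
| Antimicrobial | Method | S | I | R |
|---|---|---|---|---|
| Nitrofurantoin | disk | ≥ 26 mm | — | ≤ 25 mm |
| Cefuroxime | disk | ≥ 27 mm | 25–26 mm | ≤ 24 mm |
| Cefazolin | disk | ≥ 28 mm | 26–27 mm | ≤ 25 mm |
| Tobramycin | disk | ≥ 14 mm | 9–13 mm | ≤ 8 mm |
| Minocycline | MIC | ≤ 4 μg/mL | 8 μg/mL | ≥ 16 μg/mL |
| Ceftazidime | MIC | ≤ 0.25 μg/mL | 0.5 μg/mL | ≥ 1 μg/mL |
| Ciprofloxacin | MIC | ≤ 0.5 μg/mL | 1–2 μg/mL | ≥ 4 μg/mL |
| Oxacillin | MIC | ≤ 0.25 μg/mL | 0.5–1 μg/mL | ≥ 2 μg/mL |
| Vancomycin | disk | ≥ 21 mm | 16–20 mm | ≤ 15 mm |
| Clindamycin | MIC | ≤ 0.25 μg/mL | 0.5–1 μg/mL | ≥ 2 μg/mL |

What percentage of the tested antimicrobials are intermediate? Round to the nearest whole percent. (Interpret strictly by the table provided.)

60%

Nitrofurantoin 23 mm: ≤ 25 mm — R
Cefuroxime: 26 mm is in 25–26 mm → I
Cefazolin: 27 mm is in 26–27 mm ⇒ Intermediate
Tobramycin: 13 mm is in 9–13 mm — Intermediate
Minocycline (32 μg/mL) ≥ 16 μg/mL → resistant
Ceftazidime 0.5 μg/mL: = 0.5 μg/mL → I
Ciprofloxacin: 0.03 μg/mL is ≤ 0.5 μg/mL ⇒ S
Oxacillin 1 μg/mL: in 0.5–1 μg/mL → I
Vancomycin (18 mm) in 16–20 mm ⇒ Intermediate
Clindamycin (64 μg/mL) ≥ 2 μg/mL — resistant
Intermediate: 6/10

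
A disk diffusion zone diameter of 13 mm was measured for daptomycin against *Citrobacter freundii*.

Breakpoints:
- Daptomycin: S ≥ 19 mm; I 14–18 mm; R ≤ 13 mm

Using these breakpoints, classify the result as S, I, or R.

Resistant

Daptomycin: 13 mm is ≤ 13 mm ⇒ resistant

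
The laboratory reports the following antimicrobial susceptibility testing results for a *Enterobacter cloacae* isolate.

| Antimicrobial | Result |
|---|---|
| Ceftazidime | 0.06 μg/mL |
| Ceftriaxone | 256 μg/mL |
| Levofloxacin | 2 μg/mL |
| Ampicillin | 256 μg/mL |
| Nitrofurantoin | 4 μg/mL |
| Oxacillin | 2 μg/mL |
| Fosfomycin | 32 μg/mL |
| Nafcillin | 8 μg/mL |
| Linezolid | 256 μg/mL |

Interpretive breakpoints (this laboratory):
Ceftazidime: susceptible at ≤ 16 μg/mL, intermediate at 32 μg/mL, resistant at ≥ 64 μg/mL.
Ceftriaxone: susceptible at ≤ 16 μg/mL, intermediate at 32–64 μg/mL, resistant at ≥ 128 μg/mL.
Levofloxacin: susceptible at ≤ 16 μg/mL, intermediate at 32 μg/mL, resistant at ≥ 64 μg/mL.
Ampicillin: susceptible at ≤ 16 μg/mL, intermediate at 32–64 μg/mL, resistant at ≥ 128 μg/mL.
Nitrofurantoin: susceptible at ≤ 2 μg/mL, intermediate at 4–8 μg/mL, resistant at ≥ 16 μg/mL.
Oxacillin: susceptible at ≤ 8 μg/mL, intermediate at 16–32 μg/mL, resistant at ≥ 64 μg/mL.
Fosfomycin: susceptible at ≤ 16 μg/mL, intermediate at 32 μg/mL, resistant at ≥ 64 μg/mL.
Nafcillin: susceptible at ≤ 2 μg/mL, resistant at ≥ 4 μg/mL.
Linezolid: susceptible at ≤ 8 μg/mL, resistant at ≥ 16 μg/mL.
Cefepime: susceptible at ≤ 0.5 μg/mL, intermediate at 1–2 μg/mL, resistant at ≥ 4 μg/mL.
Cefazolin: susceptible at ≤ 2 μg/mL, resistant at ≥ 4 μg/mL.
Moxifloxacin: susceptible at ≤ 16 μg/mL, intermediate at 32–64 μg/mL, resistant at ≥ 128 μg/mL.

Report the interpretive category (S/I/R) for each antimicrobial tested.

Ceftazidime (0.06 μg/mL) ≤ 16 μg/mL — S
Ceftriaxone 256 μg/mL: ≥ 128 μg/mL ⇒ resistant
Levofloxacin (2 μg/mL) ≤ 16 μg/mL → Susceptible
Ampicillin (256 μg/mL) ≥ 128 μg/mL ⇒ R
Nitrofurantoin 4 μg/mL: in 4–8 μg/mL ⇒ intermediate
Oxacillin 2 μg/mL: ≤ 8 μg/mL → susceptible
Fosfomycin (32 μg/mL) = 32 μg/mL → intermediate
Nafcillin (8 μg/mL) ≥ 4 μg/mL → resistant
Linezolid (256 μg/mL) ≥ 16 μg/mL ⇒ Resistant

S, R, S, R, I, S, I, R, R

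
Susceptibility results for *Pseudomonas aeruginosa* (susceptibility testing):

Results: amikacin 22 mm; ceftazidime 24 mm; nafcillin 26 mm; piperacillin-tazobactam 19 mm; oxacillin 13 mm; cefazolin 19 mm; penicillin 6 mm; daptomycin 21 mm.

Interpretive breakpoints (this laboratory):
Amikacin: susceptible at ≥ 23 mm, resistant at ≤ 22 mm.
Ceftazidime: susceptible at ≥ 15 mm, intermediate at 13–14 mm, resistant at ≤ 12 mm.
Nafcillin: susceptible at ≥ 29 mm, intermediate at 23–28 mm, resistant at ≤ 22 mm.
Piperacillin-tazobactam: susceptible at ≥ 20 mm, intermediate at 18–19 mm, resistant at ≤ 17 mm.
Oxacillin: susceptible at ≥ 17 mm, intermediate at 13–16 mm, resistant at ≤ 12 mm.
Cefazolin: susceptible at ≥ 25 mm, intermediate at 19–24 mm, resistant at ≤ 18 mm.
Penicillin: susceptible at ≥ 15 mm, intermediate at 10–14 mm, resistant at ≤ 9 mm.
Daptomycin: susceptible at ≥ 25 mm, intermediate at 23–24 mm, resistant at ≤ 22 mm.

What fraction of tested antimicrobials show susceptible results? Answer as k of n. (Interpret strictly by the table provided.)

Amikacin (22 mm) ≤ 22 mm — R
Ceftazidime: 24 mm is ≥ 15 mm → Susceptible
Nafcillin 26 mm: in 23–28 mm ⇒ intermediate
Piperacillin-tazobactam 19 mm: in 18–19 mm ⇒ Intermediate
Oxacillin 13 mm: in 13–16 mm → intermediate
Cefazolin 19 mm: in 19–24 mm → I
Penicillin 6 mm: ≤ 9 mm → R
Daptomycin (21 mm) ≤ 22 mm ⇒ Resistant
Susceptible: 1/8

1 of 8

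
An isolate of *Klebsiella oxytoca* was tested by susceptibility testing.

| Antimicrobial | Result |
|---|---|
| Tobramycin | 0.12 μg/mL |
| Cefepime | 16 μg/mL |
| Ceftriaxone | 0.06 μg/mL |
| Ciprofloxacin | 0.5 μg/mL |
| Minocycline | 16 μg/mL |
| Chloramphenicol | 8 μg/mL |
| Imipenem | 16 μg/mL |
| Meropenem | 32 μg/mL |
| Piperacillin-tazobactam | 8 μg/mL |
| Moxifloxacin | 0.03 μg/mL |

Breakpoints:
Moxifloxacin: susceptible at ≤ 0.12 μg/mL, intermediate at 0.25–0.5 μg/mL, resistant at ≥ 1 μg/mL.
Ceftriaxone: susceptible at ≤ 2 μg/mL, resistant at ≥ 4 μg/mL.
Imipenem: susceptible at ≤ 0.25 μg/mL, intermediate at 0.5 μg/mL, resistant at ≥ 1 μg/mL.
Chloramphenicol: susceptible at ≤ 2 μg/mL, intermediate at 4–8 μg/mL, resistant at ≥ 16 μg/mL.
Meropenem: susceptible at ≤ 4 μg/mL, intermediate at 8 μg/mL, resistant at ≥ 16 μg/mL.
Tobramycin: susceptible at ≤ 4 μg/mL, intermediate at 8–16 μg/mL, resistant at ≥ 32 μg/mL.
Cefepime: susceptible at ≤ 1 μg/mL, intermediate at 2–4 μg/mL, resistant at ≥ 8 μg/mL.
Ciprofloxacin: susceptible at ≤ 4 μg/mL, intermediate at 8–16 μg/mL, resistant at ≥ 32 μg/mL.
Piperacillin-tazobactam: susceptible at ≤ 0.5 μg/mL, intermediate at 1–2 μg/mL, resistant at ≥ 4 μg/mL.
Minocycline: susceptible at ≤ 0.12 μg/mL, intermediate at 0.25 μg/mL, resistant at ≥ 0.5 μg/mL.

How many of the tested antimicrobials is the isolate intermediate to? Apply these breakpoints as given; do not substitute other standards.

Tobramycin (0.12 μg/mL) ≤ 4 μg/mL — Susceptible
Cefepime: 16 μg/mL is ≥ 8 μg/mL → R
Ceftriaxone 0.06 μg/mL: ≤ 2 μg/mL — Susceptible
Ciprofloxacin (0.5 μg/mL) ≤ 4 μg/mL → S
Minocycline 16 μg/mL: ≥ 0.5 μg/mL ⇒ resistant
Chloramphenicol (8 μg/mL) in 4–8 μg/mL — intermediate
Imipenem: 16 μg/mL is ≥ 1 μg/mL ⇒ resistant
Meropenem: 32 μg/mL is ≥ 16 μg/mL → resistant
Piperacillin-tazobactam 8 μg/mL: ≥ 4 μg/mL → resistant
Moxifloxacin (0.03 μg/mL) ≤ 0.12 μg/mL → susceptible
Intermediate: 1

1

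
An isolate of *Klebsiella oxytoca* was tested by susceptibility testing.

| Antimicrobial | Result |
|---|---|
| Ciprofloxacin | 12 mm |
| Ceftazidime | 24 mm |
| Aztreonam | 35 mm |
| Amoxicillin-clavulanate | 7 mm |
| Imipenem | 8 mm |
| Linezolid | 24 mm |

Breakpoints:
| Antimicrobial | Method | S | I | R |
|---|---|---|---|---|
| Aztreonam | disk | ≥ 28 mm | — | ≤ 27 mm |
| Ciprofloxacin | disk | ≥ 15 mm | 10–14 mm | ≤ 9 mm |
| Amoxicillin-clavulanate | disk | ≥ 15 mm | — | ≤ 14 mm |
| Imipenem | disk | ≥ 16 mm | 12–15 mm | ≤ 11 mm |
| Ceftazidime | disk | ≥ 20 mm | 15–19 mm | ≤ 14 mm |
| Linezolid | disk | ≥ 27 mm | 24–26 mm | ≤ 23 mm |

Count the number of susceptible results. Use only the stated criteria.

2

Ciprofloxacin: 12 mm is in 10–14 mm ⇒ intermediate
Ceftazidime: 24 mm is ≥ 20 mm → susceptible
Aztreonam: 35 mm is ≥ 28 mm — susceptible
Amoxicillin-clavulanate (7 mm) ≤ 14 mm — R
Imipenem: 8 mm is ≤ 11 mm → R
Linezolid: 24 mm is in 24–26 mm ⇒ intermediate
Susceptible: 2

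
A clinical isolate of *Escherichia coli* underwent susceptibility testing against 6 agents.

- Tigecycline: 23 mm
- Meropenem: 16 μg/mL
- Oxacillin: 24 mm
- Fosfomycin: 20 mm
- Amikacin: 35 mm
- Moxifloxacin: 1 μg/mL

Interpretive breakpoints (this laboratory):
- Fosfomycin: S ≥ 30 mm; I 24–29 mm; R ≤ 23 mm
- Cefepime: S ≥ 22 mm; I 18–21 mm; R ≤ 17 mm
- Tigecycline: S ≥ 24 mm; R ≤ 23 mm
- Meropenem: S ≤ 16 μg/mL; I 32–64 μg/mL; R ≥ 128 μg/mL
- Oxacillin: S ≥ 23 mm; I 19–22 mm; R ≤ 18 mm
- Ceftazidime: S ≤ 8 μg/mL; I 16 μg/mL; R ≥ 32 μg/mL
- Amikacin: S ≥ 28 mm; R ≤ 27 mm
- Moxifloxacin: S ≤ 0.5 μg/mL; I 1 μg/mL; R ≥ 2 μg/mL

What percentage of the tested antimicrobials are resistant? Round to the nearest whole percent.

Tigecycline 23 mm: ≤ 23 mm ⇒ resistant
Meropenem (16 μg/mL) ≤ 16 μg/mL — Susceptible
Oxacillin 24 mm: ≥ 23 mm — S
Fosfomycin: 20 mm is ≤ 23 mm — Resistant
Amikacin (35 mm) ≥ 28 mm — Susceptible
Moxifloxacin (1 μg/mL) = 1 μg/mL → Intermediate
Resistant: 2/6

33%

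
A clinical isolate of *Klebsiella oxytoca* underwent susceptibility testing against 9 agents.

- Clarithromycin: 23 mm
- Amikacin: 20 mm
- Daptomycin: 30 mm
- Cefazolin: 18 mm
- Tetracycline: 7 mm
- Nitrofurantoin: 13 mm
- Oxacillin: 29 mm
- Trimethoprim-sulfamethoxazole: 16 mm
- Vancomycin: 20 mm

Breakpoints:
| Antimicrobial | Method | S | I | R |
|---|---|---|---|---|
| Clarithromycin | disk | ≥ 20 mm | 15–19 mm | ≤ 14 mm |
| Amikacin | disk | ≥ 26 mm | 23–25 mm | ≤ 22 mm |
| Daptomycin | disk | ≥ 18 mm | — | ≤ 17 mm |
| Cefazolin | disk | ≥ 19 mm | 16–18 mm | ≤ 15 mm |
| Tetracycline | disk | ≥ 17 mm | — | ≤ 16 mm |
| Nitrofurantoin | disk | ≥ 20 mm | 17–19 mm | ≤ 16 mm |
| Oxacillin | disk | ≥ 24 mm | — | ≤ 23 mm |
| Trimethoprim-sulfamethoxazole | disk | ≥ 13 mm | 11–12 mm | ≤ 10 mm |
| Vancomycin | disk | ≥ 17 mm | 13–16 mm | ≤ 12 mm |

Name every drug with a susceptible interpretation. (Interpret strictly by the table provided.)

Clarithromycin 23 mm: ≥ 20 mm ⇒ susceptible
Amikacin (20 mm) ≤ 22 mm → R
Daptomycin: 30 mm is ≥ 18 mm → Susceptible
Cefazolin 18 mm: in 16–18 mm — Intermediate
Tetracycline (7 mm) ≤ 16 mm → Resistant
Nitrofurantoin 13 mm: ≤ 16 mm → Resistant
Oxacillin (29 mm) ≥ 24 mm → susceptible
Trimethoprim-sulfamethoxazole: 16 mm is ≥ 13 mm — S
Vancomycin (20 mm) ≥ 17 mm → S

clarithromycin, daptomycin, oxacillin, trimethoprim-sulfamethoxazole, vancomycin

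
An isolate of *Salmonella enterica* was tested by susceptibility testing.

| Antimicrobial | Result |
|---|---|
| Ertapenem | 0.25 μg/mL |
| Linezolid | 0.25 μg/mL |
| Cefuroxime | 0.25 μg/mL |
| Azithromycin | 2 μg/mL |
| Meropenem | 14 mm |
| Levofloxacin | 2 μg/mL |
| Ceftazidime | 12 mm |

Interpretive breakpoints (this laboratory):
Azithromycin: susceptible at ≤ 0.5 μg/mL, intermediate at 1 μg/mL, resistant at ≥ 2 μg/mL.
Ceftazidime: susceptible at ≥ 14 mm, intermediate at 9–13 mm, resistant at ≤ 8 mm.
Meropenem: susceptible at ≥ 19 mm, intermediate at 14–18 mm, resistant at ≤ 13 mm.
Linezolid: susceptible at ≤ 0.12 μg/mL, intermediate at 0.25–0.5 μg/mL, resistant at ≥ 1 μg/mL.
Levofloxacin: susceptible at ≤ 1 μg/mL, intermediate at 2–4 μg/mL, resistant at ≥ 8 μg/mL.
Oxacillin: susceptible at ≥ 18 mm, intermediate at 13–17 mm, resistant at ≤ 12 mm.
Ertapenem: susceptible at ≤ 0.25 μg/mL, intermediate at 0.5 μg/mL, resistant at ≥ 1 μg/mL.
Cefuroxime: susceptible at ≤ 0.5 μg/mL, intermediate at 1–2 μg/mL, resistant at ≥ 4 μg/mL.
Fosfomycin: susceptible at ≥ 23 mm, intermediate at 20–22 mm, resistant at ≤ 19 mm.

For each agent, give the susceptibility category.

S, I, S, R, I, I, I

Ertapenem: 0.25 μg/mL is ≤ 0.25 μg/mL → S
Linezolid 0.25 μg/mL: in 0.25–0.5 μg/mL ⇒ I
Cefuroxime 0.25 μg/mL: ≤ 0.5 μg/mL → Susceptible
Azithromycin (2 μg/mL) ≥ 2 μg/mL ⇒ resistant
Meropenem 14 mm: in 14–18 mm ⇒ I
Levofloxacin: 2 μg/mL is in 2–4 μg/mL ⇒ I
Ceftazidime: 12 mm is in 9–13 mm → I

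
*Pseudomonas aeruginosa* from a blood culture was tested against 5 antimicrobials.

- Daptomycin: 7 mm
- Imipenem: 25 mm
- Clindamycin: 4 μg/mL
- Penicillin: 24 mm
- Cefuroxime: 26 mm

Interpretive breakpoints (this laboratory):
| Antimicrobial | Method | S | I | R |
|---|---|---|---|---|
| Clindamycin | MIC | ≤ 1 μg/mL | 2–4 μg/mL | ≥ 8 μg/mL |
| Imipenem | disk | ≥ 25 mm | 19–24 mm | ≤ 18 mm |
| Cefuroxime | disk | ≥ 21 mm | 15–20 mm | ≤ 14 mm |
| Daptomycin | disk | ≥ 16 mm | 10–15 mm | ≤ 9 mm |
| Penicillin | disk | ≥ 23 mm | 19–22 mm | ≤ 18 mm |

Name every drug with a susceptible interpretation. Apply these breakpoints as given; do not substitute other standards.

imipenem, penicillin, cefuroxime

Daptomycin (7 mm) ≤ 9 mm — R
Imipenem: 25 mm is ≥ 25 mm ⇒ susceptible
Clindamycin: 4 μg/mL is in 2–4 μg/mL — I
Penicillin (24 mm) ≥ 23 mm → S
Cefuroxime (26 mm) ≥ 21 mm — Susceptible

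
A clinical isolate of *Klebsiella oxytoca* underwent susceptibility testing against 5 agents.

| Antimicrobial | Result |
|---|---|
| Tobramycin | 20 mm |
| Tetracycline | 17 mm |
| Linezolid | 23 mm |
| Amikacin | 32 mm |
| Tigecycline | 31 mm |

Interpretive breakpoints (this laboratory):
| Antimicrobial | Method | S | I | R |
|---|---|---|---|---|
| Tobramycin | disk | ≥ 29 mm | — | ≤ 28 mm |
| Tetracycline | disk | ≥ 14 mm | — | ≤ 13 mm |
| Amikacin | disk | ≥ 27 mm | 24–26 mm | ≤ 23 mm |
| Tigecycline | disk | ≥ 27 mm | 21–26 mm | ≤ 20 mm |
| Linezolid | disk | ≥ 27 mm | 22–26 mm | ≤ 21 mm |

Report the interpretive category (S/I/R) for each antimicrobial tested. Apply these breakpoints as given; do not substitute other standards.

R, S, I, S, S

Tobramycin 20 mm: ≤ 28 mm → resistant
Tetracycline (17 mm) ≥ 14 mm → susceptible
Linezolid 23 mm: in 22–26 mm → intermediate
Amikacin (32 mm) ≥ 27 mm — susceptible
Tigecycline 31 mm: ≥ 27 mm — susceptible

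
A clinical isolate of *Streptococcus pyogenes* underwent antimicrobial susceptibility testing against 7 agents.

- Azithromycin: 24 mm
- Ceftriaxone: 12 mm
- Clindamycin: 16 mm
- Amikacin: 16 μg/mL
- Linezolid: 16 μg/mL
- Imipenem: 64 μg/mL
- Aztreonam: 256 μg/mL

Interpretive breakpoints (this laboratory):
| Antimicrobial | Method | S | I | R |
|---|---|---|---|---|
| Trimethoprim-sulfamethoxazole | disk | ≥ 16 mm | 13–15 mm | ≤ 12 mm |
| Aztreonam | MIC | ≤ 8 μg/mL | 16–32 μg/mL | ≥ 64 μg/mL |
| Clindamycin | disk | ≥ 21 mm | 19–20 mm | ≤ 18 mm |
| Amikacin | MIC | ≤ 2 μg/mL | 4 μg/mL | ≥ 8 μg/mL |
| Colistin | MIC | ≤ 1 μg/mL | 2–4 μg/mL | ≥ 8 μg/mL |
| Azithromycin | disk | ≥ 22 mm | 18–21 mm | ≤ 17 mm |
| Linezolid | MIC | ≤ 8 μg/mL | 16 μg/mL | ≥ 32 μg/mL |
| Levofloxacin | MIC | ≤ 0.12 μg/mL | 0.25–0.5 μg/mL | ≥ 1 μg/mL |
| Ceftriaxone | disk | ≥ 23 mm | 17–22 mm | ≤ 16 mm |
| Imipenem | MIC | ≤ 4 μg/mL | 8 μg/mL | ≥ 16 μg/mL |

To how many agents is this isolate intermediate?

1

Azithromycin: 24 mm is ≥ 22 mm ⇒ Susceptible
Ceftriaxone (12 mm) ≤ 16 mm — Resistant
Clindamycin (16 mm) ≤ 18 mm ⇒ Resistant
Amikacin 16 μg/mL: ≥ 8 μg/mL — R
Linezolid (16 μg/mL) = 16 μg/mL → Intermediate
Imipenem (64 μg/mL) ≥ 16 μg/mL → Resistant
Aztreonam 256 μg/mL: ≥ 64 μg/mL → resistant
Intermediate: 1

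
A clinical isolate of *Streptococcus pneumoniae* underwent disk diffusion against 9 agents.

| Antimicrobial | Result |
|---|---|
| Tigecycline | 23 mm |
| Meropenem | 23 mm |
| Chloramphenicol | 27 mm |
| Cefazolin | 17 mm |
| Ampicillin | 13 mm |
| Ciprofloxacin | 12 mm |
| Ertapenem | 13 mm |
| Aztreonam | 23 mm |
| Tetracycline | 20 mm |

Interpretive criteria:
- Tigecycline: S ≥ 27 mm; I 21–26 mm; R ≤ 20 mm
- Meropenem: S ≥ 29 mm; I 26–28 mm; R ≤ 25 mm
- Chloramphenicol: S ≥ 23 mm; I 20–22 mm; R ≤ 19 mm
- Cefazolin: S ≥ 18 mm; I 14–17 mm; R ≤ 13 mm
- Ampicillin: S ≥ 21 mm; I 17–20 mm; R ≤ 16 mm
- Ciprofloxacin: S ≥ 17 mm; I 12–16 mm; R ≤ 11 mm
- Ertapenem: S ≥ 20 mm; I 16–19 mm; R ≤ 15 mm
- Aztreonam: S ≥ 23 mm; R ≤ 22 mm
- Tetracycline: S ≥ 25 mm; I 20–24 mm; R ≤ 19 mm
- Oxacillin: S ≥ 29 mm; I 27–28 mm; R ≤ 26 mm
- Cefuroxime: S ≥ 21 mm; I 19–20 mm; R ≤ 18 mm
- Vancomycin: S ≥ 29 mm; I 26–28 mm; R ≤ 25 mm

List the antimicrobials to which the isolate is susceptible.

Tigecycline: 23 mm is in 21–26 mm — Intermediate
Meropenem: 23 mm is ≤ 25 mm ⇒ Resistant
Chloramphenicol: 27 mm is ≥ 23 mm — susceptible
Cefazolin (17 mm) in 14–17 mm → intermediate
Ampicillin (13 mm) ≤ 16 mm ⇒ resistant
Ciprofloxacin 12 mm: in 12–16 mm ⇒ intermediate
Ertapenem 13 mm: ≤ 15 mm → Resistant
Aztreonam 23 mm: ≥ 23 mm → susceptible
Tetracycline: 20 mm is in 20–24 mm ⇒ Intermediate

chloramphenicol, aztreonam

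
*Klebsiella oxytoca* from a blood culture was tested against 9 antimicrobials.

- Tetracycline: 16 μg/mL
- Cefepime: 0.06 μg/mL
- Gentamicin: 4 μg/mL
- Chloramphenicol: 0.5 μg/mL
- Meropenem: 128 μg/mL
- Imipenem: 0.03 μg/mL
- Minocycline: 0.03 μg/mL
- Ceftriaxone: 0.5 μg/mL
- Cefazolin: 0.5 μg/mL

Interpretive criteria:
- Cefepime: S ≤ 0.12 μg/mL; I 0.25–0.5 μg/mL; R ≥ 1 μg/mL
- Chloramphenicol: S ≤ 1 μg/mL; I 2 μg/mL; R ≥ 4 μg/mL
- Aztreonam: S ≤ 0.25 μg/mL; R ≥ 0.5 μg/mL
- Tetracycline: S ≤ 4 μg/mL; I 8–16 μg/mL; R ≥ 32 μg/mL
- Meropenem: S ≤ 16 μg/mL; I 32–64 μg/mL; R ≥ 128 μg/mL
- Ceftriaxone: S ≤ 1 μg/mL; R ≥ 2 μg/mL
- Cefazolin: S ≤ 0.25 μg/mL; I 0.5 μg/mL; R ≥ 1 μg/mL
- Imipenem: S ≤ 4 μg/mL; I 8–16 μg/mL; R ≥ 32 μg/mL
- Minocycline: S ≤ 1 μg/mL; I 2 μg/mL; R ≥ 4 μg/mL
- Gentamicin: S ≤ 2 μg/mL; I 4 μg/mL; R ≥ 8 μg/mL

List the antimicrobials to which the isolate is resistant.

Tetracycline: 16 μg/mL is in 8–16 μg/mL → intermediate
Cefepime 0.06 μg/mL: ≤ 0.12 μg/mL → Susceptible
Gentamicin (4 μg/mL) = 4 μg/mL ⇒ Intermediate
Chloramphenicol 0.5 μg/mL: ≤ 1 μg/mL → susceptible
Meropenem (128 μg/mL) ≥ 128 μg/mL — resistant
Imipenem 0.03 μg/mL: ≤ 4 μg/mL — susceptible
Minocycline 0.03 μg/mL: ≤ 1 μg/mL ⇒ susceptible
Ceftriaxone: 0.5 μg/mL is ≤ 1 μg/mL ⇒ Susceptible
Cefazolin (0.5 μg/mL) = 0.5 μg/mL → intermediate

meropenem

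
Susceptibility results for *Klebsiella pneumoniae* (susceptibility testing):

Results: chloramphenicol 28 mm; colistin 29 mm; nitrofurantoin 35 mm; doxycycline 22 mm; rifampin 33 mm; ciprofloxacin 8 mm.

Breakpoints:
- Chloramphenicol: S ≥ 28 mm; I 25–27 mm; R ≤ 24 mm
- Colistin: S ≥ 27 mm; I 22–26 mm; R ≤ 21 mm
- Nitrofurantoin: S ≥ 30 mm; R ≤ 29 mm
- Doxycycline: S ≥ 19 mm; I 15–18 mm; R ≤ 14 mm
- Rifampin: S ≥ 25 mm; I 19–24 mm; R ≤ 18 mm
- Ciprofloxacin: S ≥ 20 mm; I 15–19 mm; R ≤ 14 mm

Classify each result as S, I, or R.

Chloramphenicol 28 mm: ≥ 28 mm ⇒ S
Colistin 29 mm: ≥ 27 mm — susceptible
Nitrofurantoin: 35 mm is ≥ 30 mm → S
Doxycycline (22 mm) ≥ 19 mm ⇒ S
Rifampin: 33 mm is ≥ 25 mm → susceptible
Ciprofloxacin 8 mm: ≤ 14 mm → Resistant

S, S, S, S, S, R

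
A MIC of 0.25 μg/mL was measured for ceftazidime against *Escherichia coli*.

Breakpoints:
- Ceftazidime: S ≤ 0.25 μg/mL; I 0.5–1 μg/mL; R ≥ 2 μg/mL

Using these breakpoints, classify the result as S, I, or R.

Ceftazidime: 0.25 μg/mL is ≤ 0.25 μg/mL ⇒ S

Susceptible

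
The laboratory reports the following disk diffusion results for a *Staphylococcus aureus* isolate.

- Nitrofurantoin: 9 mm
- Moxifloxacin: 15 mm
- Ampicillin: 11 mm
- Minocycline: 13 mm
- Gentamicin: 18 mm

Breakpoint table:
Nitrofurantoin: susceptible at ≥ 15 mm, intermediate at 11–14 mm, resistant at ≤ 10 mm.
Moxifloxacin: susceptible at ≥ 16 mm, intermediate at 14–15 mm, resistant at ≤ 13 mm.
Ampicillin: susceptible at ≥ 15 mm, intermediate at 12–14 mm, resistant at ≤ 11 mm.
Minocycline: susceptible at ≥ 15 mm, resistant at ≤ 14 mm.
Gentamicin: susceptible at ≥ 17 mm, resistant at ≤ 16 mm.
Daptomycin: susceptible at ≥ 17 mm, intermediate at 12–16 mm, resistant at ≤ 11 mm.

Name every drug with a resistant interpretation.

Nitrofurantoin: 9 mm is ≤ 10 mm — resistant
Moxifloxacin 15 mm: in 14–15 mm → intermediate
Ampicillin: 11 mm is ≤ 11 mm — resistant
Minocycline: 13 mm is ≤ 14 mm → resistant
Gentamicin: 18 mm is ≥ 17 mm → susceptible

nitrofurantoin, ampicillin, minocycline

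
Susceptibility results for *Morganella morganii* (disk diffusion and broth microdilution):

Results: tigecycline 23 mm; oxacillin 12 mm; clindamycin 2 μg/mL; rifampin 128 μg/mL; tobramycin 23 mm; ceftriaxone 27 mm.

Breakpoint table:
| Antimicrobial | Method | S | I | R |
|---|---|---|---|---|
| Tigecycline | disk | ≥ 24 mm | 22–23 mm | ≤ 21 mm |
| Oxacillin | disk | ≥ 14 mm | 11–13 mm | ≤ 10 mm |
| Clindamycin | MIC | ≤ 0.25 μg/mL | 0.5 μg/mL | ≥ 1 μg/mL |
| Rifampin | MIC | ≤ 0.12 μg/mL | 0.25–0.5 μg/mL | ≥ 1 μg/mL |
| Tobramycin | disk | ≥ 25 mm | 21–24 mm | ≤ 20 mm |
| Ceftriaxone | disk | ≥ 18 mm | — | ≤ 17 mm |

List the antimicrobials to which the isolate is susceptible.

Tigecycline: 23 mm is in 22–23 mm ⇒ I
Oxacillin: 12 mm is in 11–13 mm — intermediate
Clindamycin (2 μg/mL) ≥ 1 μg/mL ⇒ R
Rifampin: 128 μg/mL is ≥ 1 μg/mL ⇒ R
Tobramycin 23 mm: in 21–24 mm → I
Ceftriaxone (27 mm) ≥ 18 mm → Susceptible

ceftriaxone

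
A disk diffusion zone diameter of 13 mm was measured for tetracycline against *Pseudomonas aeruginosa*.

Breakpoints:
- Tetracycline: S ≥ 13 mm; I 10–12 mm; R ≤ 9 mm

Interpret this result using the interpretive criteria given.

S

Tetracycline: 13 mm is ≥ 13 mm — S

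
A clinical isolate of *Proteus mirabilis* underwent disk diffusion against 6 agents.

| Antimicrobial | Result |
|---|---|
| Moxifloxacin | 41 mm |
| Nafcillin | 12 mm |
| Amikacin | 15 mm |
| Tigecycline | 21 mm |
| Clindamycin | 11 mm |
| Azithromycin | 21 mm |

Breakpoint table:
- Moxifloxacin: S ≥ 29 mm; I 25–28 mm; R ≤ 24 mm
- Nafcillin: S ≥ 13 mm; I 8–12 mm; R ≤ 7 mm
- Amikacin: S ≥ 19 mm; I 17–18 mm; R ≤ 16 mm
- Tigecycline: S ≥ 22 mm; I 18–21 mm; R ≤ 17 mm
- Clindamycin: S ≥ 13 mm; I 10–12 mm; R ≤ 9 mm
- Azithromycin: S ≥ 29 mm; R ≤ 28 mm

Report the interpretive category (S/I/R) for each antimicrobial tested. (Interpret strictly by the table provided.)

S, I, R, I, I, R

Moxifloxacin (41 mm) ≥ 29 mm ⇒ susceptible
Nafcillin: 12 mm is in 8–12 mm ⇒ intermediate
Amikacin: 15 mm is ≤ 16 mm → R
Tigecycline: 21 mm is in 18–21 mm — intermediate
Clindamycin 11 mm: in 10–12 mm — intermediate
Azithromycin: 21 mm is ≤ 28 mm → R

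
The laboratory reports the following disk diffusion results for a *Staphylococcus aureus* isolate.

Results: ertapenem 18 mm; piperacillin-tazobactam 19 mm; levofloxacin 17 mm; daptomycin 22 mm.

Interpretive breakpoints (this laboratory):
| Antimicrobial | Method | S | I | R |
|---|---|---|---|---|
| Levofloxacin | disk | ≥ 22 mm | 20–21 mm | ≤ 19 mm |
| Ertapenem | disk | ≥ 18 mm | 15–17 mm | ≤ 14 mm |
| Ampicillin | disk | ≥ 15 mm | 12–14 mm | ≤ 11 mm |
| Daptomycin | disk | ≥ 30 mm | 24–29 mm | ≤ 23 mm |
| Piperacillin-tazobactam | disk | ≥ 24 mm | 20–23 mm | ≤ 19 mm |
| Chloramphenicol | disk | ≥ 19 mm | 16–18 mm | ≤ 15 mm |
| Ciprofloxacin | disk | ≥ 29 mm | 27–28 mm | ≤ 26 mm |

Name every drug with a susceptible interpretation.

ertapenem

Ertapenem: 18 mm is ≥ 18 mm ⇒ susceptible
Piperacillin-tazobactam 19 mm: ≤ 19 mm — R
Levofloxacin (17 mm) ≤ 19 mm ⇒ Resistant
Daptomycin 22 mm: ≤ 23 mm ⇒ R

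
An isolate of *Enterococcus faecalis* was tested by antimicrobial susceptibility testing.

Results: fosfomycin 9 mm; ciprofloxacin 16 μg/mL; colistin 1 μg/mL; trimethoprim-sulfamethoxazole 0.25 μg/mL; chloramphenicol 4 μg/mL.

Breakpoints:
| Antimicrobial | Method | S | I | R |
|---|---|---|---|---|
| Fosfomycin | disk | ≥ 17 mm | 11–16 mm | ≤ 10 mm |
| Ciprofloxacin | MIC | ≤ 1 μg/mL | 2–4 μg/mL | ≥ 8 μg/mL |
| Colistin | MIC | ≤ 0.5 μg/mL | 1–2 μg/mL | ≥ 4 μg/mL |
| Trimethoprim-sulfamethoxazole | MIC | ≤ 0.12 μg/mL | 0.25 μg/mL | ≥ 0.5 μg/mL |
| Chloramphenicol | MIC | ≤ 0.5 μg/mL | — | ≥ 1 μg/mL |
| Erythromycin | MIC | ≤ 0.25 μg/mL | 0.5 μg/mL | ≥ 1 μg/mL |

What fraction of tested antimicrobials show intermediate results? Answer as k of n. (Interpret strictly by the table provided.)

Fosfomycin: 9 mm is ≤ 10 mm ⇒ resistant
Ciprofloxacin: 16 μg/mL is ≥ 8 μg/mL ⇒ Resistant
Colistin (1 μg/mL) in 1–2 μg/mL — Intermediate
Trimethoprim-sulfamethoxazole (0.25 μg/mL) = 0.25 μg/mL ⇒ Intermediate
Chloramphenicol: 4 μg/mL is ≥ 1 μg/mL ⇒ Resistant
Intermediate: 2/5

2 of 5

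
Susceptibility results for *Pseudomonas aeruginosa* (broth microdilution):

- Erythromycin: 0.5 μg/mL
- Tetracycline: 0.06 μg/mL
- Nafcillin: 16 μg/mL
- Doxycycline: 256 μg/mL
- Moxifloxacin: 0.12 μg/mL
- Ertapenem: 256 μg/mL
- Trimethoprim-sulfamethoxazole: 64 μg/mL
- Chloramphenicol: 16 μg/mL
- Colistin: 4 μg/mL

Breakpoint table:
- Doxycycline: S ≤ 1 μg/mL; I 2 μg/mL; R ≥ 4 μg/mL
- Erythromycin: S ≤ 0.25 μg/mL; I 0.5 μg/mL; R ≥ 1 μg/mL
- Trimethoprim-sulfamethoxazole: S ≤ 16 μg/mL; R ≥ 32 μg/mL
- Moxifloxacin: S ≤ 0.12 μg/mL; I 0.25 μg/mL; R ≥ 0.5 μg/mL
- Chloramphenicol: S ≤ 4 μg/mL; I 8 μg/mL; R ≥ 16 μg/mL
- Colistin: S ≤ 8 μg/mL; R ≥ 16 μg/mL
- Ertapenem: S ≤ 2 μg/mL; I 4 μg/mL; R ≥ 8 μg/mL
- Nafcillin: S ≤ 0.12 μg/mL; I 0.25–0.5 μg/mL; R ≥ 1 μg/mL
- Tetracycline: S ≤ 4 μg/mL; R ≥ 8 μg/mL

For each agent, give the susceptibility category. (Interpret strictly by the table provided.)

Erythromycin: 0.5 μg/mL is = 0.5 μg/mL → Intermediate
Tetracycline: 0.06 μg/mL is ≤ 4 μg/mL → Susceptible
Nafcillin 16 μg/mL: ≥ 1 μg/mL — R
Doxycycline 256 μg/mL: ≥ 4 μg/mL ⇒ R
Moxifloxacin (0.12 μg/mL) ≤ 0.12 μg/mL ⇒ S
Ertapenem: 256 μg/mL is ≥ 8 μg/mL → resistant
Trimethoprim-sulfamethoxazole: 64 μg/mL is ≥ 32 μg/mL — R
Chloramphenicol: 16 μg/mL is ≥ 16 μg/mL ⇒ Resistant
Colistin 4 μg/mL: ≤ 8 μg/mL → susceptible

I, S, R, R, S, R, R, R, S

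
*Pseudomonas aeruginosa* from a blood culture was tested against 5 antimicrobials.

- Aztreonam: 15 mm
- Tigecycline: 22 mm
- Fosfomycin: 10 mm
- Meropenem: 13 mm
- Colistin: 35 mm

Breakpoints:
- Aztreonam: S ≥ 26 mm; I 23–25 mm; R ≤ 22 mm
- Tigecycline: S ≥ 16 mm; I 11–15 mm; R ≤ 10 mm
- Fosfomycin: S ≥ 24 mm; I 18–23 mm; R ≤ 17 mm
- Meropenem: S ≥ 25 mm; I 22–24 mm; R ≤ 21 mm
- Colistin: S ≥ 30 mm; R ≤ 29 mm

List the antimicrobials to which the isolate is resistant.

aztreonam, fosfomycin, meropenem

Aztreonam: 15 mm is ≤ 22 mm ⇒ R
Tigecycline (22 mm) ≥ 16 mm — Susceptible
Fosfomycin 10 mm: ≤ 17 mm ⇒ R
Meropenem 13 mm: ≤ 21 mm ⇒ R
Colistin: 35 mm is ≥ 30 mm ⇒ susceptible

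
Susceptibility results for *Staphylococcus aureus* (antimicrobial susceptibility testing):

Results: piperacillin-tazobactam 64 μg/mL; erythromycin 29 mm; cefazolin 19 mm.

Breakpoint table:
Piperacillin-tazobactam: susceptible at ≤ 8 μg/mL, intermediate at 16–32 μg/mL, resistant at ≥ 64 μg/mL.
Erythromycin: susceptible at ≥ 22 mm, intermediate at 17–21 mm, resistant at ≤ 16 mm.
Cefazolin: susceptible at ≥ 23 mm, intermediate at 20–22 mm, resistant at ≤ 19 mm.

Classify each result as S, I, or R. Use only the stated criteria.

R, S, R

Piperacillin-tazobactam 64 μg/mL: ≥ 64 μg/mL — Resistant
Erythromycin 29 mm: ≥ 22 mm → susceptible
Cefazolin: 19 mm is ≤ 19 mm ⇒ resistant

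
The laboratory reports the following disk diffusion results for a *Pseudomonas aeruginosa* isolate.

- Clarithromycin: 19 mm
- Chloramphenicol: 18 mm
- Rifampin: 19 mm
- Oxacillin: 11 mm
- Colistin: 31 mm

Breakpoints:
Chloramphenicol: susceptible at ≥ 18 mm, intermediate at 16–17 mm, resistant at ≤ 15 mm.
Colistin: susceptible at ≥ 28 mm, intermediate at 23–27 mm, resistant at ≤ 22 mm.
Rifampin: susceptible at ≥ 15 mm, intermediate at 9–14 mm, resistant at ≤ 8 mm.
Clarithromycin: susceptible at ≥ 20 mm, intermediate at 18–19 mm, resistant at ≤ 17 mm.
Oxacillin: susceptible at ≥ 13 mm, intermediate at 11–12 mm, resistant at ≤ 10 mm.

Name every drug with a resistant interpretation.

none

Clarithromycin 19 mm: in 18–19 mm → I
Chloramphenicol: 18 mm is ≥ 18 mm ⇒ S
Rifampin: 19 mm is ≥ 15 mm ⇒ susceptible
Oxacillin 11 mm: in 11–12 mm — intermediate
Colistin (31 mm) ≥ 28 mm → susceptible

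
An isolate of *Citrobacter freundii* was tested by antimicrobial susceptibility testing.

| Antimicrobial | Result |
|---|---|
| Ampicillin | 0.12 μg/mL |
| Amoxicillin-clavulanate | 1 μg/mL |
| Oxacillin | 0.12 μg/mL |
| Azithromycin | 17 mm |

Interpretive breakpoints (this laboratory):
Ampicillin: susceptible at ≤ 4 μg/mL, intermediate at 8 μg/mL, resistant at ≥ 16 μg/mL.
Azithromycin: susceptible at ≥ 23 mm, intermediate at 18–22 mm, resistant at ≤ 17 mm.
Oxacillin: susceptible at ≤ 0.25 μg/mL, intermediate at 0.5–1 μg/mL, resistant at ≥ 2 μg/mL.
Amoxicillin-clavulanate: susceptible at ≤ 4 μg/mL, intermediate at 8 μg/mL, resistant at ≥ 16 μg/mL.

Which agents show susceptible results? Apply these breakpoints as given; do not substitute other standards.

Ampicillin: 0.12 μg/mL is ≤ 4 μg/mL ⇒ Susceptible
Amoxicillin-clavulanate (1 μg/mL) ≤ 4 μg/mL ⇒ S
Oxacillin: 0.12 μg/mL is ≤ 0.25 μg/mL → S
Azithromycin: 17 mm is ≤ 17 mm — resistant

ampicillin, amoxicillin-clavulanate, oxacillin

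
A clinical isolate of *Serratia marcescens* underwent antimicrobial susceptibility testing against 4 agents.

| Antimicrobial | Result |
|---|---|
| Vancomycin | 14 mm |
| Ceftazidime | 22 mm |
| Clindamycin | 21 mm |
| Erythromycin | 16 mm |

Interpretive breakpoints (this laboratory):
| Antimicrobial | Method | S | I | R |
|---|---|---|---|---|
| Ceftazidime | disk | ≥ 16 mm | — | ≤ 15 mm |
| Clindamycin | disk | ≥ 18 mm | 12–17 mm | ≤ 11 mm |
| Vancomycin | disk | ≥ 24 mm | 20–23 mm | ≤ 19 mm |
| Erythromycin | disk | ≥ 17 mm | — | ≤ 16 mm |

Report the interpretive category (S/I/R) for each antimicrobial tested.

Vancomycin 14 mm: ≤ 19 mm ⇒ resistant
Ceftazidime: 22 mm is ≥ 16 mm → susceptible
Clindamycin: 21 mm is ≥ 18 mm — Susceptible
Erythromycin (16 mm) ≤ 16 mm → R

R, S, S, R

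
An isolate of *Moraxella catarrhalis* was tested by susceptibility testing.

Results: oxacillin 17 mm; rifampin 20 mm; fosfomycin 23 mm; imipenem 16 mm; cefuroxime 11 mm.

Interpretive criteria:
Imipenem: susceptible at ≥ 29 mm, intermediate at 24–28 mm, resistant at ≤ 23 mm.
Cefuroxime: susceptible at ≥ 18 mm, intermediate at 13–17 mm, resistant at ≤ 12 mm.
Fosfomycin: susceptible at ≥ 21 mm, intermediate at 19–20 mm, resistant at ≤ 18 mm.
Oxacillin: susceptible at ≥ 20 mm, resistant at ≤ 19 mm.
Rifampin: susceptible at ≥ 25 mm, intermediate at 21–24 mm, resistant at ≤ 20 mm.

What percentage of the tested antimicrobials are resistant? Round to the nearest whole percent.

80%

Oxacillin: 17 mm is ≤ 19 mm — resistant
Rifampin: 20 mm is ≤ 20 mm — R
Fosfomycin: 23 mm is ≥ 21 mm → S
Imipenem 16 mm: ≤ 23 mm ⇒ R
Cefuroxime (11 mm) ≤ 12 mm → Resistant
Resistant: 4/5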